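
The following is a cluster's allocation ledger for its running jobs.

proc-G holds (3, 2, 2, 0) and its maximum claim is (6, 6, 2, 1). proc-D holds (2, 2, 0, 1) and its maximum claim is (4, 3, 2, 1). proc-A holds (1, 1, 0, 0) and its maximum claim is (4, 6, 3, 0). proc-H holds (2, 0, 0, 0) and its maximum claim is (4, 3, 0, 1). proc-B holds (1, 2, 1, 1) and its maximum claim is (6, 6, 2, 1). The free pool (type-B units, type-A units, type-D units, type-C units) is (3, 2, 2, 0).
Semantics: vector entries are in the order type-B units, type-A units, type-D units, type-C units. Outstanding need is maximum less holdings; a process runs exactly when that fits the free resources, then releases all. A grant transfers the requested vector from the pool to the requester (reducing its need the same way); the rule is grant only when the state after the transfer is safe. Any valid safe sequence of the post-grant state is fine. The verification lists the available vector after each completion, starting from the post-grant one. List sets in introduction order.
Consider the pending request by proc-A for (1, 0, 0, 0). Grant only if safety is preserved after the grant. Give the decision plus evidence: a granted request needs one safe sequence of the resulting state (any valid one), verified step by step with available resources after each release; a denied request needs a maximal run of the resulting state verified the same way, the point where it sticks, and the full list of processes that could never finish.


GRANT. The post-grant state is safe; one safe sequence: proc-D, proc-H, proc-B, proc-G, proc-A.
Key observation: (2, 2, 2, 0) free after granting still covers proc-D first, and each release covers the next.
Check on the post-grant state, step by step:
  pool = (2, 2, 2, 0)
  run proc-D (needs (2, 1, 2, 0), free (2, 2, 2, 0)); after release of (2, 2, 0, 1) the pool is (4, 4, 2, 1)
  run proc-H (needs (2, 3, 0, 1), free (4, 4, 2, 1)); after release of (2, 0, 0, 0) the pool is (6, 4, 2, 1)
  run proc-B (needs (5, 4, 1, 0), free (6, 4, 2, 1)); after release of (1, 2, 1, 1) the pool is (7, 6, 3, 2)
  run proc-G (needs (3, 4, 0, 1), free (7, 6, 3, 2)); after release of (3, 2, 2, 0) the pool is (10, 8, 5, 2)
  run proc-A (needs (2, 5, 3, 0), free (10, 8, 5, 2)); after release of (2, 1, 0, 0) the pool is (12, 9, 5, 2)


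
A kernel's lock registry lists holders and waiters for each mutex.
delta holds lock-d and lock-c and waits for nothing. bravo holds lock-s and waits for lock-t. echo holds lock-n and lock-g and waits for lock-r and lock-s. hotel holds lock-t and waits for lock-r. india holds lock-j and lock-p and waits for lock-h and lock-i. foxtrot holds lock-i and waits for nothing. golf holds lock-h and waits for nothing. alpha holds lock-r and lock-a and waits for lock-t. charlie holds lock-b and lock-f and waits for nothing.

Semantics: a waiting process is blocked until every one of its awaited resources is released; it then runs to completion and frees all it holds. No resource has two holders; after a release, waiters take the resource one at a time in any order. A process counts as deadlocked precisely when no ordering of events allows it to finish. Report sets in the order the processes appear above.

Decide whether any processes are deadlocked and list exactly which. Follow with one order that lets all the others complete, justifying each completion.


Deadlocked set: bravo, echo, hotel and alpha.
Key observation: the cycle hotel -> alpha -> hotel can never break — each member waits on the next; bravo and echo wait into the deadlock from upstream.
One completion order for the rest: golf, foxtrot, delta, india, charlie.
Check, step by step:
  golf waits on nothing -> runs at once and releases lock-h
  foxtrot waits on nothing -> runs at once and releases lock-i
  delta waits on nothing -> runs at once and releases lock-d and lock-c
  run india (all its waits — lock-h and lock-i — are resolved); releases lock-j and lock-p
  charlie waits on nothing -> runs at once and releases lock-b and lock-f


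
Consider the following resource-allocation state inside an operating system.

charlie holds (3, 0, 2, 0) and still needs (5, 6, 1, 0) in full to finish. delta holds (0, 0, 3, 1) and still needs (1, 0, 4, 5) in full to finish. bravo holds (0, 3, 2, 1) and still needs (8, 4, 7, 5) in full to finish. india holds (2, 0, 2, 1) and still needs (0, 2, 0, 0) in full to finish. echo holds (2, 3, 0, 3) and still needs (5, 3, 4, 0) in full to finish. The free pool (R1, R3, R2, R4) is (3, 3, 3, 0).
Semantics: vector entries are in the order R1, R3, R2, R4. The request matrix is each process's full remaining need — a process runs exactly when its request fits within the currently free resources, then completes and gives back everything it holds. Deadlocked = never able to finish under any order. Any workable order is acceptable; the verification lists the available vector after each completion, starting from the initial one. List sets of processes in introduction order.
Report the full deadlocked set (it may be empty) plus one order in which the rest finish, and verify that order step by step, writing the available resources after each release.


Deadlocked set: delta and bravo.
Key observation: india, echo, charlie can finish, but then (10, 6, 7, 4) is all there is, and the blocked group's R4 demands exceed it.
A valid finishing order for the others: india, echo, charlie. Verifying each step:
  pool = (3, 3, 3, 0)
  run india (needs (0, 2, 0, 0), free (3, 3, 3, 0)); after release of (2, 0, 2, 1) the pool is (5, 3, 5, 1)
  run echo (needs (5, 3, 4, 0), free (5, 3, 5, 1)); after release of (2, 3, 0, 3) the pool is (7, 6, 5, 4)
  run charlie (needs (5, 6, 1, 0), free (7, 6, 5, 4)); after release of (3, 0, 2, 0) the pool is (10, 6, 7, 4)
The blocked processes can never fit:
  delta still needs (1, 0, 4, 5) but only (10, 6, 7, 4) is free — short on R4
  bravo still needs (8, 4, 7, 5) but only (10, 6, 7, 4) is free — short on R4


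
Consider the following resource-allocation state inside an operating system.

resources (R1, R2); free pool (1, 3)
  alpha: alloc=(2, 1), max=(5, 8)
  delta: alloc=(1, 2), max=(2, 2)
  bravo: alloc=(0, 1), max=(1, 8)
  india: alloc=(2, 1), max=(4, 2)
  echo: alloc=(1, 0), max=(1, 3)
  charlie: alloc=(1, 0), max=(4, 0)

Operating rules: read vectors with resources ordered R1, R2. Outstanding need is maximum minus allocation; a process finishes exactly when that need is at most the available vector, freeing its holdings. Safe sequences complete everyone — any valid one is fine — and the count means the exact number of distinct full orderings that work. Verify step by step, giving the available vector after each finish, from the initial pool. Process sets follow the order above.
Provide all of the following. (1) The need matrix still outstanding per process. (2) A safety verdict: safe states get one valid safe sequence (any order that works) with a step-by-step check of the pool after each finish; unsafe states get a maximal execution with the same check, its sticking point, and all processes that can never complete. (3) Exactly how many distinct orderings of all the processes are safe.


(1) Remaining need (order R1, R2):
  alpha: (3, 7)
  delta: (1, 0)
  bravo: (1, 7)
  india: (2, 1)
  echo: (0, 3)
  charlie: (3, 0)
(2) UNSAFE.
Key observation: the pool after delta, india, charlie, echo is (6, 6); every surviving request exceeds it in R2, so progress ends there.
A maximal execution: delta, india, charlie, echo — then nothing else fits. Walking it through:
  pool = (1, 3)
  run delta (needs (1, 0), free (1, 3)); after release of (1, 2) the pool is (2, 5)
  run india (needs (2, 1), free (2, 5)); after release of (2, 1) the pool is (4, 6)
  run charlie (needs (3, 0), free (4, 6)); after release of (1, 0) the pool is (5, 6)
  run echo (needs (0, 3), free (5, 6)); after release of (1, 0) the pool is (6, 6)
  alpha cannot run: need (3, 7) vs free (6, 6) (insufficient R2)
  bravo cannot run: need (1, 7) vs free (6, 6) (insufficient R2)
Processes that can never finish: alpha and bravo.
(3) The exact count: 0 of the possible complete orderings are safe sequences.


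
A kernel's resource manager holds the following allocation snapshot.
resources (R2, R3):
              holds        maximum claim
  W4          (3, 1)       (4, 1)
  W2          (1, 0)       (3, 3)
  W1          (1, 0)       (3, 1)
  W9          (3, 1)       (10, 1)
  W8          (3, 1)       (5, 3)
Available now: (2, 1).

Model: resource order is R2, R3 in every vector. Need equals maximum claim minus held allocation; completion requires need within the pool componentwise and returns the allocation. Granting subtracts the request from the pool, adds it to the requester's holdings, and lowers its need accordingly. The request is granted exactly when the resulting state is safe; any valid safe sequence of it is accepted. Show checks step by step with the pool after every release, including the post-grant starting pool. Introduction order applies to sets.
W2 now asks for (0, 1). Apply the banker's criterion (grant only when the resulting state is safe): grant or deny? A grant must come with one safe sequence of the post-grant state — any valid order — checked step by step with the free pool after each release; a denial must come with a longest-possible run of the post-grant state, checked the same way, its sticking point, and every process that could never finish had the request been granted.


DENY: after the grant no complete ordering would exist.
Key observation: after W4, W1 the pool peaks at (6, 1), and each blocked process is short somewhere: W2 on R3; W9 on R2; W8 on R3.
After a pretend grant, a maximal execution: W4, W1 — then nothing else fits. Step-by-step check:
  pool = (2, 0)
  W4: need (1, 0) fits (2, 0); releases (3, 1), pool now (5, 1)
  W1: need (2, 1) fits (5, 1); releases (1, 0), pool now (6, 1)
  W2 still needs (2, 2) but only (6, 1) is free — short on R3
  W9 still needs (7, 0) but only (6, 1) is free — short on R2
  W8 still needs (2, 2) but only (6, 1) is free — short on R3
Processes that could never finish after the grant: W2, W9 and W8.


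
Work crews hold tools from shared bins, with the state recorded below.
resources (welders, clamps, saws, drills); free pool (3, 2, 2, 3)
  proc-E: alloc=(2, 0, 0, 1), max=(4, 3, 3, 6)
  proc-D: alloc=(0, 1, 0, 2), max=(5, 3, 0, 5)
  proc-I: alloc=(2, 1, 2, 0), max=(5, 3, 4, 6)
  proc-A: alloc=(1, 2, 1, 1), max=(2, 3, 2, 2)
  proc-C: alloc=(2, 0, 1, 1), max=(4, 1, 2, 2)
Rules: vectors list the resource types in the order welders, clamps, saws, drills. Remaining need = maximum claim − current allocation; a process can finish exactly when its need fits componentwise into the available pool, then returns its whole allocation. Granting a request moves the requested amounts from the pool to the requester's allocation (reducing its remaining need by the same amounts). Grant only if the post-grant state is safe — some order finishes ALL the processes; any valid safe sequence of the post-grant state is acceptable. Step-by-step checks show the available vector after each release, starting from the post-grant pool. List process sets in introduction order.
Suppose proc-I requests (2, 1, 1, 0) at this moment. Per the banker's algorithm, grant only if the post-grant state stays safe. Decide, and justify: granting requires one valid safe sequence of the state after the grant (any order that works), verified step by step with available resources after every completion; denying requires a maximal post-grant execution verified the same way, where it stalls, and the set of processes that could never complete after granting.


GRANT. The post-grant state is safe; one safe sequence: proc-A, proc-C, proc-E, proc-I, proc-D.
Key observation: post-grant, (1, 1, 1, 3) remains, and an order beginning with proc-A completes everyone.
Verifying the post-grant state step by step:
  pool = (1, 1, 1, 3)
  proc-A needs (1, 1, 1, 1) <= (1, 1, 1, 3) -> finishes; pool += (1, 2, 1, 1) = (2, 3, 2, 4)
  proc-C needs (2, 1, 1, 1) <= (2, 3, 2, 4) -> finishes; pool += (2, 0, 1, 1) = (4, 3, 3, 5)
  proc-E needs (2, 3, 3, 5) <= (4, 3, 3, 5) -> finishes; pool += (2, 0, 0, 1) = (6, 3, 3, 6)
  proc-I needs (1, 1, 1, 6) <= (6, 3, 3, 6) -> finishes; pool += (4, 2, 3, 0) = (10, 5, 6, 6)
  proc-D needs (5, 2, 0, 3) <= (10, 5, 6, 6) -> finishes; pool += (0, 1, 0, 2) = (10, 6, 6, 8)


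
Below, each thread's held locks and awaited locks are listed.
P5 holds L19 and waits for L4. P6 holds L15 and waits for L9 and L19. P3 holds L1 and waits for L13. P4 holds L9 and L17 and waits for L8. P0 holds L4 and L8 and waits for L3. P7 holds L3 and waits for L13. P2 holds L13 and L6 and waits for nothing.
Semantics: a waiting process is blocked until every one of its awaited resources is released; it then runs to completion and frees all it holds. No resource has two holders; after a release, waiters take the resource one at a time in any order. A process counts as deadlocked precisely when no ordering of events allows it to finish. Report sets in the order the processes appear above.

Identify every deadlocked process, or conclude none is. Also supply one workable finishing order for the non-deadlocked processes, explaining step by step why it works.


The deadlocked set is empty.
Key observation: all waits point, directly or indirectly, at processes that can finish, so nothing is permanently blocked.
One completion order for the rest: P2, P7, P0, P4, P3, P5, P6.
Verifying each step:
  run P2 (it waits on nothing); releases L13 and L6
  P7 waits on L13 — all released -> runs and releases L3
  P0 waits on L3 — all released -> runs and releases L4 and L8
  P4 waits on L8 — all released -> runs and releases L9 and L17
  P3 waits on L13 — all released -> runs and releases L1
  P5 waits on L4 — all released -> runs and releases L19
  P6 waits on L9 and L19 — all released -> runs and releases L15


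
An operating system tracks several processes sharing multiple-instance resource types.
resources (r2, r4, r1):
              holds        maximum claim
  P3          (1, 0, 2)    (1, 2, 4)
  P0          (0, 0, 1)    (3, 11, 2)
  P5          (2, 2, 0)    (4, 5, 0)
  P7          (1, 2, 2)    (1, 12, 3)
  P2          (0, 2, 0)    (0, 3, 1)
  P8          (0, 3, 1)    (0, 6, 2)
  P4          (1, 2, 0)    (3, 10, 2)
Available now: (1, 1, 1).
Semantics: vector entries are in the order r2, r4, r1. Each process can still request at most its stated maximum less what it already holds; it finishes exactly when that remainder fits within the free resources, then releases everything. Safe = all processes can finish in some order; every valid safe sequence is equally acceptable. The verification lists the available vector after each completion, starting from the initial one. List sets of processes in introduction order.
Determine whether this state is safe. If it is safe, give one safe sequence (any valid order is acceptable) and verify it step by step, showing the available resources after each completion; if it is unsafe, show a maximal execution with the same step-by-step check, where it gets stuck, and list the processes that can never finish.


SAFE — a valid safe sequence is P2, P8, P3, P5, P4, P7, P0.
Key observation: the order's first zero-slack moment is P2 ((0, 1, 1) needed, (1, 1, 1) free — a requested resource with nothing to spare).
Check, step by step:
  pool = (1, 1, 1)
  P2: need (0, 1, 1) fits (1, 1, 1); releases (0, 2, 0), pool now (1, 3, 1)
  P8: need (0, 3, 1) fits (1, 3, 1); releases (0, 3, 1), pool now (1, 6, 2)
  P3: need (0, 2, 2) fits (1, 6, 2); releases (1, 0, 2), pool now (2, 6, 4)
  P5: need (2, 3, 0) fits (2, 6, 4); releases (2, 2, 0), pool now (4, 8, 4)
  P4: need (2, 8, 2) fits (4, 8, 4); releases (1, 2, 0), pool now (5, 10, 4)
  P7: need (0, 10, 1) fits (5, 10, 4); releases (1, 2, 2), pool now (6, 12, 6)
  P0: need (3, 11, 1) fits (6, 12, 6); releases (0, 0, 1), pool now (6, 12, 7)


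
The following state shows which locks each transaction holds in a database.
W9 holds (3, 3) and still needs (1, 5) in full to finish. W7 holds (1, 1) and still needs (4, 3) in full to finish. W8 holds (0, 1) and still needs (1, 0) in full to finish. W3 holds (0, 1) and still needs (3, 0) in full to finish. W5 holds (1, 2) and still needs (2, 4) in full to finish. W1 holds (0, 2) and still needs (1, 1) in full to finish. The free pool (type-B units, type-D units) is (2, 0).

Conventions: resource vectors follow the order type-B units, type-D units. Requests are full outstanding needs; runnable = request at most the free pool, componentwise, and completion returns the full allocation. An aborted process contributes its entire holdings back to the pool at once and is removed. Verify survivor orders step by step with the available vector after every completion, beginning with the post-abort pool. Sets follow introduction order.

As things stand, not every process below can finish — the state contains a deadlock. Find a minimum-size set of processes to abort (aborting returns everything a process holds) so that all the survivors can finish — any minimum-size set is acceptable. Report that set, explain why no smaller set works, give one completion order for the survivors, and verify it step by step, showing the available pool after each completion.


The answer: abort W5.
Key observation: before aborting W5, W9 was permanently blocked — no order could ever run it; afterwards it completes at step 3.
Why nothing smaller works: aborting no one leaves the state deadlocked as given.
Survivors finish in the order: W1, W8, W9, W7, W3. Step-by-step check (pool after the aborts first):
  pool = (3, 2)
  run W1 (needs (1, 1), free (3, 2)); after release of (0, 2) the pool is (3, 4)
  run W8 (needs (1, 0), free (3, 4)); after release of (0, 1) the pool is (3, 5)
  run W9 (needs (1, 5), free (3, 5)); after release of (3, 3) the pool is (6, 8)
  run W7 (needs (4, 3), free (6, 8)); after release of (1, 1) the pool is (7, 9)
  run W3 (needs (3, 0), free (7, 9)); after release of (0, 1) the pool is (7, 10)


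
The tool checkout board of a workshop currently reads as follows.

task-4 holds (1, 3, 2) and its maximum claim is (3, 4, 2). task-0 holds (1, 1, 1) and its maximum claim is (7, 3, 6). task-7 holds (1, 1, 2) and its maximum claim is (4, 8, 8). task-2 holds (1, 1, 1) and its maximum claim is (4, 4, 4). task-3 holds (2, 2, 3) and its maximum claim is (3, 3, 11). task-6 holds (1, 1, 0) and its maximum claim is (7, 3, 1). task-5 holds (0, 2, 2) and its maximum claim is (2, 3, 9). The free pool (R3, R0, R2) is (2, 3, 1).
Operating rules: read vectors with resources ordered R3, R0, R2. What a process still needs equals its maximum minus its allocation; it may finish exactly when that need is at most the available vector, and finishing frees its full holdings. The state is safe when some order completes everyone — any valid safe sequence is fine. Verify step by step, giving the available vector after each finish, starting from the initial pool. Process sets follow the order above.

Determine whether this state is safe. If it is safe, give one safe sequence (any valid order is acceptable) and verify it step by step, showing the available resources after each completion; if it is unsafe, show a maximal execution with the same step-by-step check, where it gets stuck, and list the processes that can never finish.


The state is UNSAFE.
Key observation: after task-4, task-2 the pool peaks at (4, 7, 4), and each blocked process is short somewhere: task-0 on R3, R2; task-7 on R2; task-3 on R2; task-6 on R3; task-5 on R2.
The run task-4, task-2 cannot be extended any further. Verifying each step:
  pool = (2, 3, 1)
  task-4: need (2, 1, 0) fits (2, 3, 1); releases (1, 3, 2), pool now (3, 6, 3)
  task-2: need (3, 3, 3) fits (3, 6, 3); releases (1, 1, 1), pool now (4, 7, 4)
  task-0 still needs (6, 2, 5) but only (4, 7, 4) is free — short on R3 and R2
  task-7 still needs (3, 7, 6) but only (4, 7, 4) is free — short on R2
  task-3 still needs (1, 1, 8) but only (4, 7, 4) is free — short on R2
  task-6 still needs (6, 2, 1) but only (4, 7, 4) is free — short on R3
  task-5 still needs (2, 1, 7) but only (4, 7, 4) is free — short on R2
Never able to finish: task-0, task-7, task-3, task-6 and task-5.


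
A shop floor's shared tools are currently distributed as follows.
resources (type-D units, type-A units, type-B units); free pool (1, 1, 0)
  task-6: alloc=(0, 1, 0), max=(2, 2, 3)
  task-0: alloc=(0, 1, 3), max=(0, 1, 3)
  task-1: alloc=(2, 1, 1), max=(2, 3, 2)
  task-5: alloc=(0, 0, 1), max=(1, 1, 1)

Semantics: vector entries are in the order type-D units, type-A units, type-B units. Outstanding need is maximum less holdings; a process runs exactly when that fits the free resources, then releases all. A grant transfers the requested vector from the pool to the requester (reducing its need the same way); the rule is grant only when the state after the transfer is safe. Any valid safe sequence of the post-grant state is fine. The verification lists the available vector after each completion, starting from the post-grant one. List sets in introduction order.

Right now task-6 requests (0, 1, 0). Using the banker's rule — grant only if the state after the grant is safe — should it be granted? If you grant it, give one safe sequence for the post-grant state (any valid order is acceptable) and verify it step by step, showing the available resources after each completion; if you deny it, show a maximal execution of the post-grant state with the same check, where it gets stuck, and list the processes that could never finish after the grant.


DENY. Granting would leave the state unsafe.
Key observation: after task-0, task-5 the pool peaks at (1, 1, 4), and each blocked process is short somewhere: task-6 on type-D units; task-1 on type-A units.
Pretend the grant happened; the run task-0, task-5 goes as far as possible. Walking it through:
  pool = (1, 0, 0)
  task-0 needs (0, 0, 0) <= (1, 0, 0) -> finishes; pool += (0, 1, 3) = (1, 1, 3)
  task-5 needs (1, 1, 0) <= (1, 1, 3) -> finishes; pool += (0, 0, 1) = (1, 1, 4)
  task-6 cannot run: need (2, 0, 3) vs free (1, 1, 4) (insufficient type-D units)
  task-1 cannot run: need (0, 2, 1) vs free (1, 1, 4) (insufficient type-A units)
Post-grant, the permanently blocked set is task-6 and task-1.


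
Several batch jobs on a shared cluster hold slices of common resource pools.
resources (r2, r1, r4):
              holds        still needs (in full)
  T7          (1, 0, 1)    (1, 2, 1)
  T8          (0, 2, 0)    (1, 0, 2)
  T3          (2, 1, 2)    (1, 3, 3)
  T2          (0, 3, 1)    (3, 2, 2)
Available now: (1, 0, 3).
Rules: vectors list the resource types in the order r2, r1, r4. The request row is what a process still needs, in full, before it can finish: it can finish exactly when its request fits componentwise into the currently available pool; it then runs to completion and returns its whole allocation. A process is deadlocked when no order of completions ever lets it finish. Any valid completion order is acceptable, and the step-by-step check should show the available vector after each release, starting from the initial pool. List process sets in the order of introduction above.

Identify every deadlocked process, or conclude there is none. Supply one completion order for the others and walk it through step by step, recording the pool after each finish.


Deadlocked: T3 and T2.
Key observation: after T8, T7 the pool peaks at (2, 2, 4), and each blocked process is short somewhere: T3 on r1; T2 on r2.
One completion order for the rest: T8, T7. Check, step by step:
  pool = (1, 0, 3)
  T8: need (1, 0, 2) fits (1, 0, 3); releases (0, 2, 0), pool now (1, 2, 3)
  T7: need (1, 2, 1) fits (1, 2, 3); releases (1, 0, 1), pool now (2, 2, 4)
The stuck group stays short no matter what:
  T3 still needs (1, 3, 3) but only (2, 2, 4) is free — short on r1
  T2 still needs (3, 2, 2) but only (2, 2, 4) is free — short on r2


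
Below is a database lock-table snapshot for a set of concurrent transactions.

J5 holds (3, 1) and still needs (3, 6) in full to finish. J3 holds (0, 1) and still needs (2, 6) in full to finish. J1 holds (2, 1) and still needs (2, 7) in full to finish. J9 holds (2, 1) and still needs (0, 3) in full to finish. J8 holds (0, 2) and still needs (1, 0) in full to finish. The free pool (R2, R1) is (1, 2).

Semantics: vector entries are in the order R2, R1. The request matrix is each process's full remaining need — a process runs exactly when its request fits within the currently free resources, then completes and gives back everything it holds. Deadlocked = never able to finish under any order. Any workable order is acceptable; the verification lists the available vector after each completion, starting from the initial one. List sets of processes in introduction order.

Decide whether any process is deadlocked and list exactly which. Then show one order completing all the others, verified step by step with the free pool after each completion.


The deadlocked set is J5, J3 and J1.
Key observation: the wall is R1: completing J8, J9 brings the pool only to (3, 5), and all the rest need more.
One completion order for the rest: J8, J9. Step-by-step check:
  pool = (1, 2)
  J8: need (1, 0) fits (1, 2); releases (0, 2), pool now (1, 4)
  J9: need (0, 3) fits (1, 4); releases (2, 1), pool now (3, 5)
The stuck group stays short no matter what:
  blocked: J5 wants (3, 6), pool (3, 5) — not enough R1
  blocked: J3 wants (2, 6), pool (3, 5) — not enough R1
  blocked: J1 wants (2, 7), pool (3, 5) — not enough R1


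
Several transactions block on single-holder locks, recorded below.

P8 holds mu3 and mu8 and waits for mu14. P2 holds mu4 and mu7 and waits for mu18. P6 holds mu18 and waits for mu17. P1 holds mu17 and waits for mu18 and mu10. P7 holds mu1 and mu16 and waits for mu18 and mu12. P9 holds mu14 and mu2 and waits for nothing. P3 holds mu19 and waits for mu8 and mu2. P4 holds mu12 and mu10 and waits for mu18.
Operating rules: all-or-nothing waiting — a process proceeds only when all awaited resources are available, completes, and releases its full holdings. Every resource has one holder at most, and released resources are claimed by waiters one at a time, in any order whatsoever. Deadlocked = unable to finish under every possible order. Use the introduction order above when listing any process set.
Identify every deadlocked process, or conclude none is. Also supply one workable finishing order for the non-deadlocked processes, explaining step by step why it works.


Deadlocked: P2, P6, P1, P7 and P4.
Key observation: nobody on the ring P6 -> P1 -> P6 can start until another member finishes, which never happens; P4 is caught in further circular waits and P2 and P7 wait into the deadlock from upstream.
A valid finishing order for the others: P9, P8, P3.
Step-by-step check:
  P9 waits on nothing -> runs at once and releases mu14 and mu2
  P8 waits on mu14 — all released -> runs and releases mu3 and mu8
  P3 waits on mu8 and mu2 — all released -> runs and releases mu19


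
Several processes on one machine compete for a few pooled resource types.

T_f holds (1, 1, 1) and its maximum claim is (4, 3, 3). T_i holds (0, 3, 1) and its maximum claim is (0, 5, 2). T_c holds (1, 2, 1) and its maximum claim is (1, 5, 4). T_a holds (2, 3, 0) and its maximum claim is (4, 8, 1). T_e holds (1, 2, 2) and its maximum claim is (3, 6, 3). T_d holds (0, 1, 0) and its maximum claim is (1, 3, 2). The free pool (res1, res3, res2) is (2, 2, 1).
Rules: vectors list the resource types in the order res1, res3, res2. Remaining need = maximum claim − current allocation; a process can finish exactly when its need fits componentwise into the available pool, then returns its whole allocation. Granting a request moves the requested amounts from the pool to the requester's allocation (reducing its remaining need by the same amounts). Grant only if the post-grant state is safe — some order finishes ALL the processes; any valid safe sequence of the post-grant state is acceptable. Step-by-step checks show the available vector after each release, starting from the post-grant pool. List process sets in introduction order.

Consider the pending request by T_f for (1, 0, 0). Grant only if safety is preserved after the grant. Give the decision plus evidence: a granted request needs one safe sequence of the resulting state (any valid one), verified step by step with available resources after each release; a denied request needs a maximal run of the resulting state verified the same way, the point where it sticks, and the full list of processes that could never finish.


DENY — the pretend-granted state is unsafe.
Key observation: after T_i, T_d the pool peaks at (1, 6, 2), and each blocked process is short somewhere: T_f on res1; T_c on res2; T_a on res1; T_e on res1.
On the post-grant state, T_i, T_d is a maximal run — nothing extends it. Walking it through:
  pool = (1, 2, 1)
  T_i: need (0, 2, 1) fits (1, 2, 1); releases (0, 3, 1), pool now (1, 5, 2)
  T_d: need (1, 2, 2) fits (1, 5, 2); releases (0, 1, 0), pool now (1, 6, 2)
  T_f still needs (2, 2, 2) but only (1, 6, 2) is free — short on res1
  T_c still needs (0, 3, 3) but only (1, 6, 2) is free — short on res2
  T_a still needs (2, 5, 1) but only (1, 6, 2) is free — short on res1
  T_e still needs (2, 4, 1) but only (1, 6, 2) is free — short on res1
Had the request been granted, T_f, T_c, T_a and T_e could never finish.


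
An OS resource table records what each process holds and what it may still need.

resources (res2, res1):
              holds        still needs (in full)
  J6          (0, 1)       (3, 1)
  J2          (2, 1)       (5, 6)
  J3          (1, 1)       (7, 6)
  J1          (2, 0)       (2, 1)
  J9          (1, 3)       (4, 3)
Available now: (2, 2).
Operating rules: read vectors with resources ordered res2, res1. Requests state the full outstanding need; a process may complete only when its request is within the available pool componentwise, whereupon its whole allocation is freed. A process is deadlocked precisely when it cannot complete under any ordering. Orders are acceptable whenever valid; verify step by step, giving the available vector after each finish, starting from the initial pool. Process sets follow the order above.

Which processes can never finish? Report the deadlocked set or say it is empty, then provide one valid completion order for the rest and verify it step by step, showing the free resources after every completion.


The deadlocked set is empty.
Key observation: J1 can run right away; the returned allocation unlocks the remaining processes in turn.
The rest can finish in the order J1, J6, J9, J2, J3. Check, step by step:
  pool = (2, 2)
  J1: need (2, 1) fits (2, 2); releases (2, 0), pool now (4, 2)
  J6: need (3, 1) fits (4, 2); releases (0, 1), pool now (4, 3)
  J9: need (4, 3) fits (4, 3); releases (1, 3), pool now (5, 6)
  J2: need (5, 6) fits (5, 6); releases (2, 1), pool now (7, 7)
  J3: need (7, 6) fits (7, 7); releases (1, 1), pool now (8, 8)


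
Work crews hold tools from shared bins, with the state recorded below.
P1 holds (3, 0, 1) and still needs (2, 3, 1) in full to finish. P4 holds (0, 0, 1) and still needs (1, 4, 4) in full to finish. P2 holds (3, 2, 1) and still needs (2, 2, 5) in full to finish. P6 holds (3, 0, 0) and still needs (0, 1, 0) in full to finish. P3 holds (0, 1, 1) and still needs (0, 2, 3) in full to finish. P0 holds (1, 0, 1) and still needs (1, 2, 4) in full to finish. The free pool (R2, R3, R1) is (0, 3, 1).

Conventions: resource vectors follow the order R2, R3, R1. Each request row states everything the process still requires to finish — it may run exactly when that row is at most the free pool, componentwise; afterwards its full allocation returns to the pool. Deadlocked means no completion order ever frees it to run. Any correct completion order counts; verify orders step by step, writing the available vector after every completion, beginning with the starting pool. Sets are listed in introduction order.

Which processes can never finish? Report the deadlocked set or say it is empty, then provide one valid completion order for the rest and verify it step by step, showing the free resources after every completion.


The deadlocked set is P4, P2, P3 and P0.
Key observation: once P6, P1 finish, the pool peaks at (6, 3, 2) — and every remaining process still needs more R1 than that.
The rest can finish in the order P6, P1. Verifying each step:
  pool = (0, 3, 1)
  run P6 (needs (0, 1, 0), free (0, 3, 1)); after release of (3, 0, 0) the pool is (3, 3, 1)
  run P1 (needs (2, 3, 1), free (3, 3, 1)); after release of (3, 0, 1) the pool is (6, 3, 2)
The blocked processes can never fit:
  P4 cannot run: need (1, 4, 4) vs free (6, 3, 2) (insufficient R3 and R1)
  P2 cannot run: need (2, 2, 5) vs free (6, 3, 2) (insufficient R1)
  P3 cannot run: need (0, 2, 3) vs free (6, 3, 2) (insufficient R1)
  P0 cannot run: need (1, 2, 4) vs free (6, 3, 2) (insufficient R1)


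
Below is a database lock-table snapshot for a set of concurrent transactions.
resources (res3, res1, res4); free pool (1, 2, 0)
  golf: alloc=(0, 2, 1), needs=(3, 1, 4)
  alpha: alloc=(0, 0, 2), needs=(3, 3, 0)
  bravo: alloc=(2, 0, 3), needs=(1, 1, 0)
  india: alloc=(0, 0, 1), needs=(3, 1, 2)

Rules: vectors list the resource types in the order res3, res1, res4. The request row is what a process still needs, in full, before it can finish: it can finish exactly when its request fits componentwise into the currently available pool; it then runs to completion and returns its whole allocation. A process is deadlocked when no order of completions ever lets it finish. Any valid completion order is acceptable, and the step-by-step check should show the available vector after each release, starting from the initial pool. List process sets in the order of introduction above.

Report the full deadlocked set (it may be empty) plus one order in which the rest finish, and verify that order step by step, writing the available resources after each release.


No process is deadlocked.
Key observation: bravo can run right away; the returned allocation unlocks the remaining processes in turn.
One completion order for the rest: bravo, india, golf, alpha. Verifying each step:
  pool = (1, 2, 0)
  bravo needs (1, 1, 0) <= (1, 2, 0) -> finishes; pool += (2, 0, 3) = (3, 2, 3)
  india needs (3, 1, 2) <= (3, 2, 3) -> finishes; pool += (0, 0, 1) = (3, 2, 4)
  golf needs (3, 1, 4) <= (3, 2, 4) -> finishes; pool += (0, 2, 1) = (3, 4, 5)
  alpha needs (3, 3, 0) <= (3, 4, 5) -> finishes; pool += (0, 0, 2) = (3, 4, 7)


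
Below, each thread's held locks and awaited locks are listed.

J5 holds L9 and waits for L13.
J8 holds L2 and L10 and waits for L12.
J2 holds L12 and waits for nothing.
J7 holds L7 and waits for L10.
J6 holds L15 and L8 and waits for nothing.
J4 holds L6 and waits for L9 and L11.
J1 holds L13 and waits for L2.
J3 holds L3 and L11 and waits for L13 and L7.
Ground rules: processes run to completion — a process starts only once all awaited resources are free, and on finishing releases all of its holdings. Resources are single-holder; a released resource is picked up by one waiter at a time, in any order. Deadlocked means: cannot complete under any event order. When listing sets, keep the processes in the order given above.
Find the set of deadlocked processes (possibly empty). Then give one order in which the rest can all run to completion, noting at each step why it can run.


No process is deadlocked.
Key observation: the waits form no ring: some process can always run, and its releases unblock the others one by one.
One completion order for the rest: J2, J8, J1, J7, J3, J5, J4, J6.
Walking it through:
  J2 waits on nothing -> runs at once and releases L12
  run J8 (all its waits — L12 — are resolved); releases L2 and L10
  run J1 (all its waits — L2 — are resolved); releases L13
  run J7 (all its waits — L10 — are resolved); releases L7
  run J3 (all its waits — L13 and L7 — are resolved); releases L3 and L11
  run J5 (all its waits — L13 — are resolved); releases L9
  run J4 (all its waits — L9 and L11 — are resolved); releases L6
  J6 waits on nothing -> runs at once and releases L15 and L8


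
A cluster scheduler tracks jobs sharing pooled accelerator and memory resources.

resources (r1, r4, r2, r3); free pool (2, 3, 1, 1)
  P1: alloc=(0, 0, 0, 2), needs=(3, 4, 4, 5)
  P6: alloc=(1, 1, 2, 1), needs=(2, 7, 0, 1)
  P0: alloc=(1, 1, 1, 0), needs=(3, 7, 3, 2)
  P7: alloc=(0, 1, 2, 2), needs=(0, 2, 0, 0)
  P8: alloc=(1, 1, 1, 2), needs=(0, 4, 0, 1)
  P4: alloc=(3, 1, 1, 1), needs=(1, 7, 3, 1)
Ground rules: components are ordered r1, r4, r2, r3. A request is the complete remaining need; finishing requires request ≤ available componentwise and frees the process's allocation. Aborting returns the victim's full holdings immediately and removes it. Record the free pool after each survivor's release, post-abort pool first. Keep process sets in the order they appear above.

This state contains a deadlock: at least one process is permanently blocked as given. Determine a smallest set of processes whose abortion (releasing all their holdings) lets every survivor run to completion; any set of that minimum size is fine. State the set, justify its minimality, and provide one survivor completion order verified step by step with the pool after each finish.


Abort P6 and P0.
Key observation: P4 could never have finished before the abort; with (2, 2, 3, 1) returned by P6 and P0, it fits at step 3.
No one abort is enough; case by case: P1 alone leaves P6 blocked (short on r4); P6 alone leaves P0 blocked (short on r4); P0 alone leaves P6 blocked (short on r4); P7 alone leaves P6 blocked (short on r4); P8 alone leaves P6 blocked (short on r4); P4 alone leaves P6 blocked (short on r4).
The survivors complete as P7, P8, P4, P1. Verifying each step (starting from the post-abort pool):
  pool = (4, 5, 4, 2)
  P7 needs (0, 2, 0, 0) <= (4, 5, 4, 2) -> finishes; pool += (0, 1, 2, 2) = (4, 6, 6, 4)
  P8 needs (0, 4, 0, 1) <= (4, 6, 6, 4) -> finishes; pool += (1, 1, 1, 2) = (5, 7, 7, 6)
  P4 needs (1, 7, 3, 1) <= (5, 7, 7, 6) -> finishes; pool += (3, 1, 1, 1) = (8, 8, 8, 7)
  P1 needs (3, 4, 4, 5) <= (8, 8, 8, 7) -> finishes; pool += (0, 0, 0, 2) = (8, 8, 8, 9)


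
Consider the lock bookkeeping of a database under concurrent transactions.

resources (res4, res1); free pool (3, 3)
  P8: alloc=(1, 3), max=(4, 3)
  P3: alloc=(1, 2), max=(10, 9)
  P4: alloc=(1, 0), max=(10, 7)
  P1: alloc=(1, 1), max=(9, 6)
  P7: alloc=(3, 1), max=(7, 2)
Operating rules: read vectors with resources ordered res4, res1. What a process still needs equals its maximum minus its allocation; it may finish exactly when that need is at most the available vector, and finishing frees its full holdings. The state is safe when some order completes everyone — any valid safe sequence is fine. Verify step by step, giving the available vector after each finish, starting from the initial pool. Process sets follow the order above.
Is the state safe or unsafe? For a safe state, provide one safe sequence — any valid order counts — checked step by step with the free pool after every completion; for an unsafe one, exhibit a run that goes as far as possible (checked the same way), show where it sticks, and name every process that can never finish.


UNSAFE — no complete ordering exists.
Key observation: the wall is res4: completing P8, P7 brings the pool only to (7, 7), and all the rest need more.
Going as far as possible: P8, P7; after that, nothing fits. Check, step by step:
  pool = (3, 3)
  run P8 (needs (3, 0), free (3, 3)); after release of (1, 3) the pool is (4, 6)
  run P7 (needs (4, 1), free (4, 6)); after release of (3, 1) the pool is (7, 7)
  P3 cannot run: need (9, 7) vs free (7, 7) (insufficient res4)
  P4 cannot run: need (9, 7) vs free (7, 7) (insufficient res4)
  P1 cannot run: need (8, 5) vs free (7, 7) (insufficient res4)
Never able to finish: P3, P4 and P1.


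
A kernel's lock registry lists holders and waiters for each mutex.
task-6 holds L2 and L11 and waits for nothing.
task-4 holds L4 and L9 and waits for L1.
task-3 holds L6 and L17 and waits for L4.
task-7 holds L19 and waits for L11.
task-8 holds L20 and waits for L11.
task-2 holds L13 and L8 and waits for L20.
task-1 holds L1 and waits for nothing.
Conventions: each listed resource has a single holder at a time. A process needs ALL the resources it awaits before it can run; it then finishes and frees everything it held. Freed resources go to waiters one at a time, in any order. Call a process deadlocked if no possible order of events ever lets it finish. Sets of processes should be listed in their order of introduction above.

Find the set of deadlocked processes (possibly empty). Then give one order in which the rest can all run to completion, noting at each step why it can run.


The deadlocked set is empty.
Key observation: the wait relation is loop-free; peeling off processes with no waits unwinds the whole state.
A valid finishing order for the others: task-1, task-4, task-6, task-8, task-7, task-3, task-2.
Verifying each step:
  run task-1 (it waits on nothing); releases L1
  run task-4 (all its waits — L1 — are resolved); releases L4 and L9
  run task-6 (it waits on nothing); releases L2 and L11
  run task-8 (all its waits — L11 — are resolved); releases L20
  run task-7 (all its waits — L11 — are resolved); releases L19
  run task-3 (all its waits — L4 — are resolved); releases L6 and L17
  run task-2 (all its waits — L20 — are resolved); releases L13 and L8
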